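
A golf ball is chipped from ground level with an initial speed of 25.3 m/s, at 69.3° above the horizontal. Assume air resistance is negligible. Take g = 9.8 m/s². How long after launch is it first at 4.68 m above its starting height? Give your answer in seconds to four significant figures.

0.2066 s

Resolve: vₓ = 25.30 cos 69.3° = 8.943 m/s and v_y0 = 25.30 sin 69.3° = 23.67 m/s.
Set y = v_y0 t − ½ g t² = 4.68: 4.900 t² − 23.67 t + 4.68 = 0.
Quadratic formula: t = (23.67 ± √468.39) / 9.80 = (23.67 ± 21.64) / 9.80 → t = 0.2066 s or 4.623 s.
The first (ascending) time is 0.2066 s.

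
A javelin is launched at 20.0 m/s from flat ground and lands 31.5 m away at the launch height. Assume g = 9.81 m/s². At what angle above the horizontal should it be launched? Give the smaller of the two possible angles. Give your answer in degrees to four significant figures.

25.29°

Level-ground range R = v₀² sin(2θ)/g ⇒ sin(2θ) = gR/v₀² = 9.81 × 31.5 / 20.0² = 0.7725.
2θ = 50.58° or 180° − 50.58° = 129.4°, so θ = 25.29° or 64.71°.
The smaller angle is 25.29°.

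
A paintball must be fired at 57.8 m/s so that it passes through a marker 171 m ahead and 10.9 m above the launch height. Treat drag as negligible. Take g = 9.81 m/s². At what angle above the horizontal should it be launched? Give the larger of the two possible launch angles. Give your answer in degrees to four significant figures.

74.63°

Trajectory: y = x tanθ − g x² (1 + tan²θ)/(2v₀²). With x = 171, y = 10.9, v₀ = 57.8, g = 9.81:
42.93 tan²θ − 171 tanθ + (53.83) = 0.
tanθ = [171 ± √(171² − 4 × 42.93 × (53.83))] / (2 × 42.93) = (171 ± 141.4) / 85.86, giving tanθ = 0.3446 or 3.638.
θ = 19.02° or 74.63°; the larger is 74.63°.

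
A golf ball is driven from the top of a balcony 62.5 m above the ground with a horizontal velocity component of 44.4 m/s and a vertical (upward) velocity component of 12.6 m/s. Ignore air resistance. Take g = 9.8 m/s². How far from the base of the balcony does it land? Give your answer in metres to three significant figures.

Vertical motion (up positive, ground at y = 0): 4.900 t² − (12.60) t − 62.5 = 0, so t = (12.60 + √(12.60² + 2·9.80·62.5)) / 9.80 = (12.60 + 37.20) / 9.80 = 5.082 s.
Horizontal distance: R = vₓ t = 44.40 × 5.082 = 225.6 m.

226 m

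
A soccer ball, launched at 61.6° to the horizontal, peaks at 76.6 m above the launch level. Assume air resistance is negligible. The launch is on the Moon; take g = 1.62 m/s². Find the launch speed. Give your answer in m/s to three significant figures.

At the peak v_y = 0, so v_y0 = √(2gH) = √(2 × 1.62 × 76.6) = 15.75 m/s.
v_y0 = v₀ sin θ ⇒ v₀ = 15.75 / sin 61.6° = 17.91 m/s.

17.9 m/s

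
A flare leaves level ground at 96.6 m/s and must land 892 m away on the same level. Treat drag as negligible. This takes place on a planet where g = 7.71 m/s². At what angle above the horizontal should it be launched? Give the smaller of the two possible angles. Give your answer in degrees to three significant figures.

23.7°

From R = (v₀²/g) sin 2θ: sin 2θ = 7.71 × 892 / 9331.6 = 0.7370.
2θ = 47.48° or 180° − 47.48° = 132.5°, so θ = 23.74° or 66.26°.
The smaller angle is 23.74°.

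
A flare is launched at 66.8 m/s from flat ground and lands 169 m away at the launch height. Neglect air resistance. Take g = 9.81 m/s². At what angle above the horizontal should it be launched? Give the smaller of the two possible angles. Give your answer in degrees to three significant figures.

Level-ground range R = v₀² sin(2θ)/g ⇒ sin(2θ) = gR/v₀² = 9.81 × 169 / 66.8² = 0.3715.
2θ = 21.81° or 180° − 21.81° = 158.2°, so θ = 10.91° or 79.09°.
The smaller angle is 10.91°.

10.9°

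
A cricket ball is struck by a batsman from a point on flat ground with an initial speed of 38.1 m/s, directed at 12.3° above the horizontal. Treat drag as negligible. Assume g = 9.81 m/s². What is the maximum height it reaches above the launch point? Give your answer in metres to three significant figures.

3.36 m

vₓ = 38.10 cos 12.3° = 37.23 m/s; v_y0 = 38.10 sin 12.3° = 8.116 m/s.
Peak height H = v_y0² / (2g) = 65.877 / 19.62 = 3.358 m.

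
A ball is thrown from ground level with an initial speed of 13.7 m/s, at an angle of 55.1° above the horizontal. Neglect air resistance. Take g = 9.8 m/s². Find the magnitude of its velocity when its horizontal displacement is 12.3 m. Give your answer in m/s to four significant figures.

Resolve: vₓ = 13.70 cos 55.1° = 7.838 m/s and v_y0 = 13.70 sin 55.1° = 11.24 m/s.
Time to reach x = 12.3 m: t = x/vₓ = 12.3/7.838 = 1.569 s.
Vertical velocity there: v_y = v_y0 − g t = 11.24 − 9.80 × 1.569 = −4.142 m/s.
Speed: √(vₓ² + v_y²) = √(7.838² + 4.142²) = 8.866 m/s.

8.866 m/s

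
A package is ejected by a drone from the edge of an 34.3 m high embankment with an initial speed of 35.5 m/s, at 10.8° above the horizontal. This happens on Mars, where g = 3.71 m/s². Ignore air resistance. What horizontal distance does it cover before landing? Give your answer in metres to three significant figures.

225 m

Components: vₓ = 35.50 cos 10.8° = 34.87 m/s, v_y0 = 35.50 sin 10.8° = 6.652 m/s.
The projectile lands when y = 34.3 + (6.652) t − ½·3.71·t² = 0. Positive root: t = (6.652 + √(6.652² + 2·3.71·34.3)) / 3.71 = (6.652 + 17.28) / 3.71 = 6.452 s.
Horizontal distance: R = vₓ t = 34.87 × 6.452 = 225.0 m.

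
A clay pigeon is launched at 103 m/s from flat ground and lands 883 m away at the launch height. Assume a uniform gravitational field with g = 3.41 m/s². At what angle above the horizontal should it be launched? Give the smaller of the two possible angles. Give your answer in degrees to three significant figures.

8.24°

From R = (v₀²/g) sin 2θ: sin 2θ = 3.41 × 883 / 10609 = 0.2838.
2θ = 16.49° or 180° − 16.49° = 163.5°, so θ = 8.244° or 81.76°.
The smaller angle is 8.244°.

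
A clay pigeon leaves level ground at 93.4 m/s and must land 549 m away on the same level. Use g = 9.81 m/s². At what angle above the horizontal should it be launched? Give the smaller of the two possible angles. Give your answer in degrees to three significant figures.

Level-ground range R = v₀² sin(2θ)/g ⇒ sin(2θ) = gR/v₀² = 9.81 × 549 / 93.4² = 0.6174.
2θ = 38.12° or 180° − 38.12° = 141.9°, so θ = 19.06° or 70.94°.
The smaller angle is 19.06°.

19.1°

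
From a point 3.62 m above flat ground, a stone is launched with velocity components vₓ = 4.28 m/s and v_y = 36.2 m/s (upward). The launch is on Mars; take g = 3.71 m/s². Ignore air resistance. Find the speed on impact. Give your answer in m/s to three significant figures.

36.8 m/s

Vertical motion (up positive, ground at y = 0): 1.855 t² − (36.20) t − 3.62 = 0, so t = (36.20 + √(36.20² + 2·3.71·3.62)) / 3.71 = (36.20 + 36.57) / 3.71 = 19.61 s.
Vertical velocity at impact: v_y = v_y0 − g t = 36.20 − 3.71 × 19.61 = −36.57 m/s.
Speed: |v| = √(vₓ² + v_y²) = √(4.280² + 36.57²) = 36.82 m/s.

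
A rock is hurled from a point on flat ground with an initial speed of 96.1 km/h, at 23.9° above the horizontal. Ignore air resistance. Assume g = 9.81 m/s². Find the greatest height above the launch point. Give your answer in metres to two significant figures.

Convert: 96.1 km/h = 96.1/3.6 = 26.69 m/s.
Resolve: vₓ = 26.69 cos 23.9° = 24.41 m/s and v_y0 = 26.69 sin 23.9° = 10.82 m/s.
At the apex v_y = 0, so H = v_y0²/(2g) = 10.82²/19.62 = 5.962 m.

6.0 m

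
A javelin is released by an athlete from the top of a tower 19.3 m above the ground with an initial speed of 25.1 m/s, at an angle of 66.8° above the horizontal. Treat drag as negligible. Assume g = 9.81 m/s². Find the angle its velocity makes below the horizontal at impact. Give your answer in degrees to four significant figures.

Resolve: vₓ = 25.10 cos 66.8° = 9.888 m/s and v_y0 = 25.10 sin 66.8° = 23.07 m/s.
The projectile lands when y = 19.3 + (23.07) t − ½·9.81·t² = 0. Positive root: t = (23.07 + √(23.07² + 2·9.81·19.3)) / 9.81 = (23.07 + 30.18) / 9.81 = 5.428 s.
At impact: v_y = v_y0 − g t = −30.18 m/s; vₓ = 9.888 m/s.
Angle below horizontal: arctan(|v_y|/vₓ) = arctan(30.18/9.888) = 71.86°.

71.86°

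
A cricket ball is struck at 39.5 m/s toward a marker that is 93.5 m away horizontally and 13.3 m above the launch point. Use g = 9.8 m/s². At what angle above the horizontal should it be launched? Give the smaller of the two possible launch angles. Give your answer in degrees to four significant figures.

Trajectory: y = x tanθ − g x² (1 + tan²θ)/(2v₀²). With x = 93.5, y = 13.3, v₀ = 39.5, g = 9.80:
27.46 tan²θ − 93.5 tanθ + (40.76) = 0.
tanθ = [93.5 ± √(93.5² − 4 × 27.46 × (40.76))] / (2 × 27.46) = (93.5 ± 65.32) / 54.91, giving tanθ = 0.5132 or 2.892.
θ = 27.17° or 70.93°; the smaller is 27.17°.

27.17°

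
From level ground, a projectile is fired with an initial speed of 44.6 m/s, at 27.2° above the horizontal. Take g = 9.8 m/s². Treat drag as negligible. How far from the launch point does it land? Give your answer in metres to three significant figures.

165 m

Horizontal component vₓ = 44.60 cos 27.2° = 39.67 m/s; vertical v_y0 = 44.60 sin 27.2° = 20.39 m/s.
Flight time T = 2 v_y0 / g = 4.161 s.
Horizontal distance R = vₓ T = 39.67 × 4.161 = 165.0 m.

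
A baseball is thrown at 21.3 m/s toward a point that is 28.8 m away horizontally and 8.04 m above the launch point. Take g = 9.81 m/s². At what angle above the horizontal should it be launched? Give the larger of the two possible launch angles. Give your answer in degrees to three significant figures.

Trajectory: y = x tanθ − g x² (1 + tan²θ)/(2v₀²). With x = 28.8, y = 8.04, v₀ = 21.3, g = 9.81:
8.967 tan²θ − 28.8 tanθ + (17.01) = 0.
tanθ = [28.8 ± √(28.8² − 4 × 8.967 × (17.01))] / (2 × 8.967) = (28.8 ± 14.81) / 17.93, giving tanθ = 0.7799 or 2.432.
θ = 37.95° or 67.65°; the larger is 67.65°.

67.6°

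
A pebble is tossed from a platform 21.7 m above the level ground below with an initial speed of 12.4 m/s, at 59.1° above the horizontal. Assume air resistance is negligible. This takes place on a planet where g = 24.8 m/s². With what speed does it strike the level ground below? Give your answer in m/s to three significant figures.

Components: vₓ = 12.40 cos 59.1° = 6.368 m/s, v_y0 = 12.40 sin 59.1° = 10.64 m/s.
With up positive and y = 0 at the ground: y(t) = 21.7 + (10.64) t − 12.40 t². Setting y = 0 and taking the positive root: t = [10.64 + √(10.64² + 2·24.8·21.7)] / 24.8 = (10.64 + 34.49) / 24.8 = 1.820 s.
Vertical velocity at impact: v_y = v_y0 − g t = 10.64 − 24.8 × 1.820 = −34.49 m/s.
Speed: |v| = √(vₓ² + v_y²) = √(6.368² + 34.49²) = 35.07 m/s.

35.1 m/s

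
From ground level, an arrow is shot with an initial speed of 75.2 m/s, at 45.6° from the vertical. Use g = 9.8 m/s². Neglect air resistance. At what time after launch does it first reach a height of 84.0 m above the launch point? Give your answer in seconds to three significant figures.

Resolve: vₓ = 75.20 sin 45.6° = 53.73 m/s and v_y0 = 75.20 cos 45.6° = 52.61 m/s.
Require v_y0 t − ½ g t² = 84.0, i.e. 4.900 t² − 52.61 t + 84.0 = 0.
Quadratic formula: t = (52.61 ± √1121.9) / 9.80 = (52.61 ± 33.49) / 9.80 → t = 1.951 s or 8.787 s.
The first (ascending) time is 1.951 s.

1.95 s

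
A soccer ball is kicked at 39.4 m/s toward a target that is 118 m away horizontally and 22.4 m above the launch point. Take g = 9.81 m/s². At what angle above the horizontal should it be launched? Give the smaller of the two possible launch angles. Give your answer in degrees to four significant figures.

Trajectory: y = x tanθ − g x² (1 + tan²θ)/(2v₀²). With x = 118, y = 22.4, v₀ = 39.4, g = 9.81:
44.00 tan²θ − 118 tanθ + (66.40) = 0.
tanθ = [118 ± √(118² − 4 × 44.00 × (66.40))] / (2 × 44.00) = (118 ± 47.32) / 87.99, giving tanθ = 0.8032 or 1.879.
θ = 38.77° or 61.98°; the smaller is 38.77°.

38.77°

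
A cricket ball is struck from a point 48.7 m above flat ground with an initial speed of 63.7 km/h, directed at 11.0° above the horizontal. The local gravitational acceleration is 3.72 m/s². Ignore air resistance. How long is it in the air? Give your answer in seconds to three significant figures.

6.10 s

Convert: 63.7 km/h = 63.7/3.6 = 17.69 m/s.
Resolve: vₓ = 17.69 cos 11.0° = 17.37 m/s and v_y0 = 17.69 sin 11.0° = 3.376 m/s.
Vertical motion (up positive, ground at y = 0): 1.860 t² − (3.376) t − 48.7 = 0, so t = (3.376 + √(3.376² + 2·3.72·48.7)) / 3.72 = (3.376 + 19.33) / 3.72 = 6.104 s.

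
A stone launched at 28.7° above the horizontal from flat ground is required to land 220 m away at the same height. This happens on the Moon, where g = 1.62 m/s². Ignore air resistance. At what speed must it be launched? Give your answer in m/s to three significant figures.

20.6 m/s

From R = (v₀² / g) sin 2θ: v₀ = √(gR / sin 2θ).
v₀ = √(1.62 × 220 / sin 57.40°) = √(356.4 / 0.8425) = √423.05 = 20.57 m/s.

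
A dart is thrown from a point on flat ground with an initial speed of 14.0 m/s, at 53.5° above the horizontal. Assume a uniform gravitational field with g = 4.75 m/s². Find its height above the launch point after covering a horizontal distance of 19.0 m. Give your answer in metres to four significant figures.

Components: vₓ = 14.00 cos 53.5° = 8.328 m/s, v_y0 = 14.00 sin 53.5° = 11.25 m/s.
At x = 19.0 m, t = x/vₓ = 19.0/8.328 = 2.282 s.
Height: y = v_y0 t − ½ g t² = 11.25 × 2.282 − 2.375 × 2.282² = 25.68 − 12.36 = 13.31 m.

13.31 m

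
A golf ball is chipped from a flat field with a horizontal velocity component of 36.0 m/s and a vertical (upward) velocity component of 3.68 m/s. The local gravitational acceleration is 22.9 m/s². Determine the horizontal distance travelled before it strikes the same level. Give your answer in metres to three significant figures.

11.6 m

Flight time T = 2 v_y0 / g = 0.3214 s.
Horizontal distance R = vₓ T = 36.00 × 0.3214 = 11.57 m.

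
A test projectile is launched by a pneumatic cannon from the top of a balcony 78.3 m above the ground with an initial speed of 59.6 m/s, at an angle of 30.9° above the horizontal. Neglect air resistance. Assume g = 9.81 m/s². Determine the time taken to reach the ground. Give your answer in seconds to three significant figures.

8.19 s

Resolve: vₓ = 59.60 cos 30.9° = 51.14 m/s and v_y0 = 59.60 sin 30.9° = 30.61 m/s.
The projectile lands when y = 78.3 + (30.61) t − ½·9.81·t² = 0. Positive root: t = (30.61 + √(30.61² + 2·9.81·78.3)) / 9.81 = (30.61 + 49.73) / 9.81 = 8.189 s.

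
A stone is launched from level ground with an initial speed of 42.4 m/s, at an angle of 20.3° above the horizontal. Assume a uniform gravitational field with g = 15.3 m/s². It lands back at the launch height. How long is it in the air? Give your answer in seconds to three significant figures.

1.92 s

vₓ = 42.40 cos 20.3° = 39.77 m/s; v_y0 = 42.40 sin 20.3° = 14.71 m/s.
Landing at launch height ⇒ T = 2 v_y0 / g = 2 × 14.71 / 15.3 = 1.923 s.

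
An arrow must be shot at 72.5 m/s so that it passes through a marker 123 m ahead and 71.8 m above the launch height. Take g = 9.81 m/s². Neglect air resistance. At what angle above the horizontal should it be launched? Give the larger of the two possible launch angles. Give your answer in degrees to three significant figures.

82.8°

Trajectory: y = x tanθ − g x² (1 + tan²θ)/(2v₀²). With x = 123, y = 71.8, v₀ = 72.5, g = 9.81:
14.12 tan²θ − 123 tanθ + (85.92) = 0.
tanθ = [123 ± √(123² − 4 × 14.12 × (85.92))] / (2 × 14.12) = (123 ± 101.4) / 28.24, giving tanθ = 0.7658 or 7.946.
θ = 37.45° or 82.83°; the larger is 82.83°.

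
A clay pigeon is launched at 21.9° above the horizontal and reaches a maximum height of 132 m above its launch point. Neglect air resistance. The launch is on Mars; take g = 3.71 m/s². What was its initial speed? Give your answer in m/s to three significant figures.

At the peak v_y = 0, so v_y0 = √(2gH) = √(2 × 3.71 × 132) = 31.30 m/s.
v_y0 = v₀ sin θ ⇒ v₀ = 31.30 / sin 21.9° = 83.91 m/s.

83.9 m/s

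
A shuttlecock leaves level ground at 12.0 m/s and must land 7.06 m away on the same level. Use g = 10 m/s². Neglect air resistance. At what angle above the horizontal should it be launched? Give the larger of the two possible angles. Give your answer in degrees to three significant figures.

Level-ground range R = v₀² sin(2θ)/g ⇒ sin(2θ) = gR/v₀² = 10.0 × 7.06 / 12.0² = 0.4903.
2θ = 29.36° or 180° − 29.36° = 150.6°, so θ = 14.68° or 75.32°.
The larger angle is 75.32°.

75.3°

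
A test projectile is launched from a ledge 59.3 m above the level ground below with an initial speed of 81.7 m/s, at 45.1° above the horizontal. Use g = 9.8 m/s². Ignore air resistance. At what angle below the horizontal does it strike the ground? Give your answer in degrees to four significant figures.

Horizontal component vₓ = 81.70 cos 45.1° = 57.67 m/s; vertical v_y0 = 81.70 sin 45.1° = 57.87 m/s.
With up positive and y = 0 at the ground: y(t) = 59.3 + (57.87) t − 4.900 t². Setting y = 0 and taking the positive root: t = [57.87 + √(57.87² + 2·9.80·59.3)] / 9.80 = (57.87 + 67.17) / 9.80 = 12.76 s.
At impact: v_y = v_y0 − g t = −67.17 m/s; vₓ = 57.67 m/s.
Angle below horizontal: arctan(|v_y|/vₓ) = arctan(67.17/57.67) = 49.35°.

49.35°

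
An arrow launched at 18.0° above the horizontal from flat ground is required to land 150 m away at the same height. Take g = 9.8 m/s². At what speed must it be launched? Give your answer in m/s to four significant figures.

Level-ground range: R = v₀² sin(2θ)/g, so v₀ = √(gR / sin 2θ).
v₀ = √(9.80 × 150 / sin 36.00°) = √(1470 / 0.5878) = √2500.9 = 50.01 m/s.

50.01 m/s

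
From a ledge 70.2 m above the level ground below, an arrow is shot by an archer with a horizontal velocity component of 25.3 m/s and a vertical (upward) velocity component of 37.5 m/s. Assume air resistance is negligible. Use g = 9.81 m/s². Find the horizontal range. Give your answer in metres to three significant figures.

Vertical motion (up positive, ground at y = 0): 4.905 t² − (37.50) t − 70.2 = 0, so t = (37.50 + √(37.50² + 2·9.81·70.2)) / 9.81 = (37.50 + 52.76) / 9.81 = 9.201 s.
Horizontal distance: R = vₓ t = 25.30 × 9.201 = 232.8 m.

233 m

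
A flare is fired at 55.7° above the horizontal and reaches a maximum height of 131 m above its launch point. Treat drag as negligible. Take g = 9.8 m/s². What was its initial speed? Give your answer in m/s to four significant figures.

At the peak v_y = 0, so v_y0 = √(2gH) = √(2 × 9.80 × 131) = 50.67 m/s.
v_y0 = v₀ sin θ ⇒ v₀ = 50.67 / sin 55.7° = 61.34 m/s.

61.34 m/s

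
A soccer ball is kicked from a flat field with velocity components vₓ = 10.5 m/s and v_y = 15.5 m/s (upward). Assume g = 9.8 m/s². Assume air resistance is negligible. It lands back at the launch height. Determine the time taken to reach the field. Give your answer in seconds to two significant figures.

It returns to y = 0 when t = 2 v_y0 / g = 2(15.50)/9.80 = 3.163 s.

3.2 s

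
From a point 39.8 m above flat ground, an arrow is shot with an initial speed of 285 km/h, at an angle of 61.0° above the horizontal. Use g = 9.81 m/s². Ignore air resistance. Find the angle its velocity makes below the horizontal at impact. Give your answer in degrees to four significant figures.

Convert: 285 km/h = 285/3.6 = 79.17 m/s.
Components: vₓ = 79.17 cos 61.0° = 38.38 m/s, v_y0 = 79.17 sin 61.0° = 69.24 m/s.
Vertical motion (up positive, ground at y = 0): 4.905 t² − (69.24) t − 39.8 = 0, so t = (69.24 + √(69.24² + 2·9.81·39.8)) / 9.81 = (69.24 + 74.67) / 9.81 = 14.67 s.
At impact: v_y = v_y0 − g t = −74.67 m/s; vₓ = 38.38 m/s.
Angle below horizontal: arctan(|v_y|/vₓ) = arctan(74.67/38.38) = 62.80°.

62.80°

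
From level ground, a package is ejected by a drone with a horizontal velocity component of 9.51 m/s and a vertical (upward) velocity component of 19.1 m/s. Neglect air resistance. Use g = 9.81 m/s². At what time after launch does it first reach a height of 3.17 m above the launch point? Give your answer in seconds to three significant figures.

Require v_y0 t − ½ g t² = 3.17, i.e. 4.905 t² − 19.10 t + 3.17 = 0.
t = [19.10 ± √(19.10² − 2·9.81·3.17)] / 9.81 = (19.10 ± 17.40) / 9.81, so t = 0.1737 s or t = 3.720 s.
The first (ascending) time is 0.1737 s.

0.174 s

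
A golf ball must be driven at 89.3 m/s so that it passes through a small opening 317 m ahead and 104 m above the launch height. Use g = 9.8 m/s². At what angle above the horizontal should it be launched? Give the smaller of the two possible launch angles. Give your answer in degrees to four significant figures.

Trajectory: y = x tanθ − g x² (1 + tan²θ)/(2v₀²). With x = 317, y = 104, v₀ = 89.3, g = 9.80:
61.75 tan²θ − 317 tanθ + (165.7) = 0.
tanθ = [317 ± √(317² − 4 × 61.75 × (165.7))] / (2 × 61.75) = (317 ± 244.0) / 123.5, giving tanθ = 0.5909 or 4.543.
θ = 30.58° or 77.59°; the smaller is 30.58°.

30.58°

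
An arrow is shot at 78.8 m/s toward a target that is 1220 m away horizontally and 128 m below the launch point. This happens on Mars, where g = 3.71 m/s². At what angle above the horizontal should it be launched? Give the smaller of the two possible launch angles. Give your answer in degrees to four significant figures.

16.19°

Trajectory: y = x tanθ − g x² (1 + tan²θ)/(2v₀²). With x = 1220, y = −128, v₀ = 78.8, g = 3.71:
444.6 tan²θ − 1220 tanθ + (316.6) = 0.
tanθ = [1220 ± √(1220² − 4 × 444.6 × (316.6))] / (2 × 444.6) = (1220 ± 961.9) / 889.3, giving tanθ = 0.2902 or 2.454.
θ = 16.19° or 67.83°; the smaller is 16.19°.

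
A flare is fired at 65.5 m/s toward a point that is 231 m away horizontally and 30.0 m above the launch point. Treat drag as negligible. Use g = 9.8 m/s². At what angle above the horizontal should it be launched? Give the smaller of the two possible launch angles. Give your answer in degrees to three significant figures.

Trajectory: y = x tanθ − g x² (1 + tan²θ)/(2v₀²). With x = 231, y = 30.0, v₀ = 65.5, g = 9.80:
60.94 tan²θ − 231 tanθ + (90.94) = 0.
tanθ = [231 ± √(231² − 4 × 60.94 × (90.94))] / (2 × 60.94) = (231 ± 176.6) / 121.9, giving tanθ = 0.4462 or 3.344.
θ = 24.05° or 73.35°; the smaller is 24.05°.

24.0°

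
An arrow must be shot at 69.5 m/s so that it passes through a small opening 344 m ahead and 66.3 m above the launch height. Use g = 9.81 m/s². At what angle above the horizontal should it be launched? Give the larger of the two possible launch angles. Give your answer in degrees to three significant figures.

64.9°

Trajectory: y = x tanθ − g x² (1 + tan²θ)/(2v₀²). With x = 344, y = 66.3, v₀ = 69.5, g = 9.81:
120.2 tan²θ − 344 tanθ + (186.5) = 0.
tanθ = [344 ± √(344² − 4 × 120.2 × (186.5))] / (2 × 120.2) = (344 ± 169.4) / 240.3, giving tanθ = 0.7264 or 2.136.
θ = 35.99° or 64.92°; the larger is 64.92°.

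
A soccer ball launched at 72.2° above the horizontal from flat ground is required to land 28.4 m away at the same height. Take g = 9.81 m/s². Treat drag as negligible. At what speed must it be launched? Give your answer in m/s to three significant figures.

Level-ground range: R = v₀² sin(2θ)/g, so v₀ = √(gR / sin 2θ).
v₀ = √(9.81 × 28.4 / sin 144.4°) = √(278.6 / 0.5821) = √478.60 = 21.88 m/s.

21.9 m/s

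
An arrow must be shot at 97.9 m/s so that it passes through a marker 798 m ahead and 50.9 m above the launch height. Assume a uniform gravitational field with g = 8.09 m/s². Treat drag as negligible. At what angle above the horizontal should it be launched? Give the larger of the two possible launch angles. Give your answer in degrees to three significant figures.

Trajectory: y = x tanθ − g x² (1 + tan²θ)/(2v₀²). With x = 798, y = 50.9, v₀ = 97.9, g = 8.09:
268.8 tan²θ − 798 tanθ + (319.7) = 0.
tanθ = [798 ± √(798² − 4 × 268.8 × (319.7))] / (2 × 268.8) = (798 ± 541.4) / 537.5, giving tanθ = 0.4773 or 2.492.
θ = 25.51° or 68.13°; the larger is 68.13°.

68.1°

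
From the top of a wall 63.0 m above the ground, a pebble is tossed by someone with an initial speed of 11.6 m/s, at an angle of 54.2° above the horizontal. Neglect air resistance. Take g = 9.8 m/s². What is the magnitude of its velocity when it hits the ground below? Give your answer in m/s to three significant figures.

37.0 m/s

Resolve: vₓ = 11.60 cos 54.2° = 6.786 m/s and v_y0 = 11.60 sin 54.2° = 9.408 m/s.
Vertical motion (up positive, ground at y = 0): 4.900 t² − (9.408) t − 63.0 = 0, so t = (9.408 + √(9.408² + 2·9.80·63.0)) / 9.80 = (9.408 + 36.38) / 9.80 = 4.672 s.
Vertical velocity at impact: v_y = v_y0 − g t = 9.408 − 9.80 × 4.672 = −36.38 m/s.
Speed: |v| = √(vₓ² + v_y²) = √(6.786² + 36.38²) = 37.00 m/s.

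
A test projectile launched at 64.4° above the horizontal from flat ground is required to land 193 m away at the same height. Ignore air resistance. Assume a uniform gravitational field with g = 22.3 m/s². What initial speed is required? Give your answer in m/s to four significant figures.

74.31 m/s

On level ground R = v₀² sin 2θ / g ⇒ v₀ = √(gR / sin 2θ).
v₀ = √(22.3 × 193 / sin 128.8°) = √(4304 / 0.7793) = √5522.5 = 74.31 m/s.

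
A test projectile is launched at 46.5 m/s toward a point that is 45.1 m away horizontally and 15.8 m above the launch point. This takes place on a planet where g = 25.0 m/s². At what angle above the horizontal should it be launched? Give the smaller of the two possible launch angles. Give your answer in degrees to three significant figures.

37.3°

Trajectory: y = x tanθ − g x² (1 + tan²θ)/(2v₀²). With x = 45.1, y = 15.8, v₀ = 46.5, g = 25.0:
11.76 tan²θ − 45.1 tanθ + (27.56) = 0.
tanθ = [45.1 ± √(45.1² − 4 × 11.76 × (27.56))] / (2 × 11.76) = (45.1 ± 27.16) / 23.52, giving tanθ = 0.7627 or 3.073.
θ = 37.33° or 71.97°; the smaller is 37.33°.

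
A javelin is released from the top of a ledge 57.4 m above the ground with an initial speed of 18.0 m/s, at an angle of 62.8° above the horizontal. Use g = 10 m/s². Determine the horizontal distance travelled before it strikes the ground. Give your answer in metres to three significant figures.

44.0 m

Horizontal component vₓ = 18.00 cos 62.8° = 8.228 m/s; vertical v_y0 = 18.00 sin 62.8° = 16.01 m/s.
Vertical motion (up positive, ground at y = 0): 5.000 t² − (16.01) t − 57.4 = 0, so t = (16.01 + √(16.01² + 2·10.0·57.4)) / 10.0 = (16.01 + 37.47) / 10.0 = 5.348 s.
Horizontal distance: R = vₓ t = 8.228 × 5.348 = 44.00 m.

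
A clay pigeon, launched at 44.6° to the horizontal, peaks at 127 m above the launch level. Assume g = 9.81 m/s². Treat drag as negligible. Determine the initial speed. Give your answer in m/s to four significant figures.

At the peak v_y = 0, so v_y0 = √(2gH) = √(2 × 9.81 × 127) = 49.92 m/s.
v_y0 = v₀ sin θ ⇒ v₀ = 49.92 / sin 44.6° = 71.09 m/s.

71.09 m/s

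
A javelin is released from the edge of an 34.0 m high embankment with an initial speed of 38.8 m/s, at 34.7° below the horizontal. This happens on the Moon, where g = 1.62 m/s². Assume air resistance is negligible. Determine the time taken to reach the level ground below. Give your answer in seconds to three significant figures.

Resolve: vₓ = 38.80 cos 34.7° = 31.90 m/s and v_y0 = −22.09 m/s (downward).
With up positive and y = 0 at the ground: y(t) = 34.0 + (−22.09) t − 0.8100 t². Setting y = 0 and taking the positive root: t = [−22.09 + √(22.09² + 2·1.62·34.0)] / 1.62 = (−22.09 + 24.45) / 1.62 = 1.461 s.

1.46 s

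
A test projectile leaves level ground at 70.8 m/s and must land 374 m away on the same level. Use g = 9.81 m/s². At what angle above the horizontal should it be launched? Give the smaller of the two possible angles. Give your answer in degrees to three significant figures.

Level-ground range R = v₀² sin(2θ)/g ⇒ sin(2θ) = gR/v₀² = 9.81 × 374 / 70.8² = 0.7319.
2θ = 47.05° or 180° − 47.05° = 133.0°, so θ = 23.52° or 66.48°.
The smaller angle is 23.52°.

23.5°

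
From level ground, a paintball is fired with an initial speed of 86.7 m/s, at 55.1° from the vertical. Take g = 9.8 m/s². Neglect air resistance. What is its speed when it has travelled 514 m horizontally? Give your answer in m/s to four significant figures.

Horizontal component vₓ = 86.70 sin 55.1° = 71.11 m/s; vertical v_y0 = 86.70 cos 55.1° = 49.61 m/s.
x = vₓ t ⇒ t = 514/71.11 = 7.229 s.
Vertical velocity there: v_y = v_y0 − g t = 49.61 − 9.80 × 7.229 = −21.23 m/s.
Speed: √(vₓ² + v_y²) = √(71.11² + 21.23²) = 74.21 m/s.

74.21 m/s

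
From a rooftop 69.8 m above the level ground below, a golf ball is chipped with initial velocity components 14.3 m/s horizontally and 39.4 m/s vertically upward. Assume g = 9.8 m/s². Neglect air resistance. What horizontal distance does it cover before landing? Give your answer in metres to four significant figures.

136.3 m

Vertical motion (up positive, ground at y = 0): 4.900 t² − (39.40) t − 69.8 = 0, so t = (39.40 + √(39.40² + 2·9.80·69.8)) / 9.80 = (39.40 + 54.04) / 9.80 = 9.535 s.
Horizontal distance: R = vₓ t = 14.30 × 9.535 = 136.3 m.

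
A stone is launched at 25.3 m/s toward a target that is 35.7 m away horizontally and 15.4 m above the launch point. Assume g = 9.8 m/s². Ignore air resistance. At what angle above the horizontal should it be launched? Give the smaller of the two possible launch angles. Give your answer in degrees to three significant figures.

Trajectory: y = x tanθ − g x² (1 + tan²θ)/(2v₀²). With x = 35.7, y = 15.4, v₀ = 25.3, g = 9.80:
9.756 tan²θ − 35.7 tanθ + (25.16) = 0.
tanθ = [35.7 ± √(35.7² − 4 × 9.756 × (25.16))] / (2 × 9.756) = (35.7 ± 17.11) / 19.51, giving tanθ = 0.9527 or 2.706.
θ = 43.61° or 69.72°; the smaller is 43.61°.

43.6°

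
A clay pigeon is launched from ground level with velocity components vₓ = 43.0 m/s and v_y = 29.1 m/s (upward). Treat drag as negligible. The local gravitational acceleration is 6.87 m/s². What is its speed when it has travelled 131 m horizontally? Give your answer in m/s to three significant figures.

x = vₓ t ⇒ t = 131/43.00 = 3.047 s.
Vertical velocity there: v_y = v_y0 − g t = 29.10 − 6.87 × 3.047 = 8.170 m/s.
Speed: √(vₓ² + v_y²) = √(43.00² + 8.170²) = 43.77 m/s.

43.8 m/s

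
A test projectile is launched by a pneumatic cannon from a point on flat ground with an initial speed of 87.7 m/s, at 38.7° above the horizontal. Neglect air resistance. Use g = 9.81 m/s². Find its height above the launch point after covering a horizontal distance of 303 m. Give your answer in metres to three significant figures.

Horizontal component vₓ = 87.70 cos 38.7° = 68.44 m/s; vertical v_y0 = 87.70 sin 38.7° = 54.83 m/s.
Time to reach x = 303 m: t = x/vₓ = 303/68.44 = 4.427 s.
Height: y = v_y0 t − ½ g t² = 54.83 × 4.427 − 4.905 × 4.427² = 242.7 − 96.13 = 146.6 m.

147 m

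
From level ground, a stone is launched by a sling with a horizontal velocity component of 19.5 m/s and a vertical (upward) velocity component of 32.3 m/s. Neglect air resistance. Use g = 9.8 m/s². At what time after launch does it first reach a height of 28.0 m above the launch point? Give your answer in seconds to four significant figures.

Set y = v_y0 t − ½ g t² = 28.0: 4.900 t² − 32.30 t + 28.0 = 0.
Quadratic formula: t = (32.30 ± √494.49) / 9.80 = (32.30 ± 22.24) / 9.80 → t = 1.027 s or 5.565 s.
The first (ascending) time is 1.027 s.

1.027 s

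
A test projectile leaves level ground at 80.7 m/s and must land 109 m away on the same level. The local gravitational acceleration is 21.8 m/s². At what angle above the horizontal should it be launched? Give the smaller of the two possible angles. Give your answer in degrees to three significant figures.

10.7°

R = v₀² sin 2θ / g gives sin 2θ = gR/v₀² = 21.8·109/80.7² = 0.3649.
2θ = 21.40° or 180° − 21.40° = 158.6°, so θ = 10.70° or 79.30°.
The smaller angle is 10.70°.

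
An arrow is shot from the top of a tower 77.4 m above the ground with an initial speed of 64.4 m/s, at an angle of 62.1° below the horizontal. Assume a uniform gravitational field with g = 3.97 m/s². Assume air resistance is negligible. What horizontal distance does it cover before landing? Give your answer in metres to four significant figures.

39.20 m

Resolve: vₓ = 64.40 cos 62.1° = 30.13 m/s and v_y0 = −56.91 m/s (downward).
Vertical motion (up positive, ground at y = 0): 1.985 t² − (−56.91) t − 77.4 = 0, so t = (−56.91 + √(56.91² + 2·3.97·77.4)) / 3.97 = (−56.91 + 62.08) / 3.97 = 1.301 s.
Horizontal distance: R = vₓ t = 30.13 × 1.301 = 39.20 m.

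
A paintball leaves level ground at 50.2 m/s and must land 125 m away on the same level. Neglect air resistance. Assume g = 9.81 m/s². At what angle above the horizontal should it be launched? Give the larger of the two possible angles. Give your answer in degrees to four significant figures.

75.44°

Level-ground range R = v₀² sin(2θ)/g ⇒ sin(2θ) = gR/v₀² = 9.81 × 125 / 50.2² = 0.4866.
2θ = 29.12° or 180° − 29.12° = 150.9°, so θ = 14.56° or 75.44°.
The larger angle is 75.44°.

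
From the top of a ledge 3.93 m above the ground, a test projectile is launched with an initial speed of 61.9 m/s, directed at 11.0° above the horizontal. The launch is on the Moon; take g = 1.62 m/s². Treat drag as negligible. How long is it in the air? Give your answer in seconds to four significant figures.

14.91 s

Horizontal component vₓ = 61.90 cos 11.0° = 60.76 m/s; vertical v_y0 = 61.90 sin 11.0° = 11.81 m/s.
With up positive and y = 0 at the ground: y(t) = 3.93 + (11.81) t − 0.8100 t². Setting y = 0 and taking the positive root: t = [11.81 + √(11.81² + 2·1.62·3.93)] / 1.62 = (11.81 + 12.34) / 1.62 = 14.91 s.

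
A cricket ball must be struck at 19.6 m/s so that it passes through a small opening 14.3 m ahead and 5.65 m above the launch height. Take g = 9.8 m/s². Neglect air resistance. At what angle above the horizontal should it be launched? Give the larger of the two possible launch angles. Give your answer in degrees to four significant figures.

78.29°

Trajectory: y = x tanθ − g x² (1 + tan²θ)/(2v₀²). With x = 14.3, y = 5.65, v₀ = 19.6, g = 9.80:
2.608 tan²θ − 14.3 tanθ + (8.258) = 0.
tanθ = [14.3 ± √(14.3² − 4 × 2.608 × (8.258))] / (2 × 2.608) = (14.3 ± 10.88) / 5.217, giving tanθ = 0.6560 or 4.827.
θ = 33.26° or 78.29°; the larger is 78.29°.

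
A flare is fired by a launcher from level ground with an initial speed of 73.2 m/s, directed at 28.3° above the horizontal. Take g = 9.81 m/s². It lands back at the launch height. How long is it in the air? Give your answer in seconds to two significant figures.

7.1 s

Components: vₓ = 73.20 cos 28.3° = 64.45 m/s, v_y0 = 73.20 sin 28.3° = 34.70 m/s.
It returns to y = 0 when t = 2 v_y0 / g = 2(34.70)/9.81 = 7.075 s.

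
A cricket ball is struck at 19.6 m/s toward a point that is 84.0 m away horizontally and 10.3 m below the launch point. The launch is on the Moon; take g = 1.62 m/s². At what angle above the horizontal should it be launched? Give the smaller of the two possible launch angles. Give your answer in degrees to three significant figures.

3.15°

Trajectory: y = x tanθ − g x² (1 + tan²θ)/(2v₀²). With x = 84.0, y = −10.3, v₀ = 19.6, g = 1.62:
14.88 tan²θ − 84.0 tanθ + (4.578) = 0.
tanθ = [84.0 ± √(84.0² − 4 × 14.88 × (4.578))] / (2 × 14.88) = (84.0 ± 82.36) / 29.76, giving tanθ = 0.05503 or 5.591.
θ = 3.150° or 79.86°; the smaller is 3.150°.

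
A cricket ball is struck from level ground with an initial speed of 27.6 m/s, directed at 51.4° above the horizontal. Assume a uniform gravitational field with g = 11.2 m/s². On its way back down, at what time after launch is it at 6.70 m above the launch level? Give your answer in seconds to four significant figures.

Components: vₓ = 27.60 cos 51.4° = 17.22 m/s, v_y0 = 27.60 sin 51.4° = 21.57 m/s.
Set y = v_y0 t − ½ g t² = 6.70: 5.600 t² − 21.57 t + 6.70 = 0.
Quadratic formula: t = (21.57 ± √315.18) / 11.2 = (21.57 ± 17.75) / 11.2 → t = 0.3408 s or 3.511 s.
The descending-branch root is 3.511 s.

3.511 s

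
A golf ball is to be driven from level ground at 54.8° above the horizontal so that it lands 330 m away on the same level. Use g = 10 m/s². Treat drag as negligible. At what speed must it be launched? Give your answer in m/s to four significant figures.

59.19 m/s

From R = (v₀² / g) sin 2θ: v₀ = √(gR / sin 2θ).
v₀ = √(10.0 × 330 / sin 109.6°) = √(3300 / 0.9421) = √3503.0 = 59.19 m/s.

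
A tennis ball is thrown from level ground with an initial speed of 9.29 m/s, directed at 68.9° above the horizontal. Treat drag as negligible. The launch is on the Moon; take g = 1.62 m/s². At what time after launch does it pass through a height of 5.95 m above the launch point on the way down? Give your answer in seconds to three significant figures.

9.96 s

Horizontal component vₓ = 9.290 cos 68.9° = 3.344 m/s; vertical v_y0 = 9.290 sin 68.9° = 8.667 m/s.
Require v_y0 t − ½ g t² = 5.95, i.e. 0.8100 t² − 8.667 t + 5.95 = 0.
Quadratic formula: t = (8.667 ± √55.841) / 1.62 = (8.667 ± 7.473) / 1.62 → t = 0.7373 s or 9.963 s.
The descending-branch root is 9.963 s.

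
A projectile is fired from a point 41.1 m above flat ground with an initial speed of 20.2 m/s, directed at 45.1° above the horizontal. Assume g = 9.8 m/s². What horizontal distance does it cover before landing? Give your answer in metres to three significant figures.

67.1 m

Resolve: vₓ = 20.20 cos 45.1° = 14.26 m/s and v_y0 = 20.20 sin 45.1° = 14.31 m/s.
With up positive and y = 0 at the ground: y(t) = 41.1 + (14.31) t − 4.900 t². Setting y = 0 and taking the positive root: t = [14.31 + √(14.31² + 2·9.80·41.1)] / 9.80 = (14.31 + 31.79) / 9.80 = 4.703 s.
Horizontal distance: R = vₓ t = 14.26 × 4.703 = 67.06 m.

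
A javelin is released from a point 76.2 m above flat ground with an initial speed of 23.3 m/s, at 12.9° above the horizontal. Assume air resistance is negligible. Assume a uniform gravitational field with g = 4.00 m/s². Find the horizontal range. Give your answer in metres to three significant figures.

173 m

Resolve: vₓ = 23.30 cos 12.9° = 22.71 m/s and v_y0 = 23.30 sin 12.9° = 5.202 m/s.
Vertical motion (up positive, ground at y = 0): 2.000 t² − (5.202) t − 76.2 = 0, so t = (5.202 + √(5.202² + 2·4.00·76.2)) / 4.00 = (5.202 + 25.23) / 4.00 = 7.608 s.
Horizontal distance: R = vₓ t = 22.71 × 7.608 = 172.8 m.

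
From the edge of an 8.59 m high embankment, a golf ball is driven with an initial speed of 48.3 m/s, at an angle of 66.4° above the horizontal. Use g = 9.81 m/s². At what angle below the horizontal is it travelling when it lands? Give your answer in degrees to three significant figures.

67.3°

Resolve: vₓ = 48.30 cos 66.4° = 19.34 m/s and v_y0 = 48.30 sin 66.4° = 44.26 m/s.
The projectile lands when y = 8.59 + (44.26) t − ½·9.81·t² = 0. Positive root: t = (44.26 + √(44.26² + 2·9.81·8.59)) / 9.81 = (44.26 + 46.12) / 9.81 = 9.214 s.
At impact: v_y = v_y0 − g t = −46.12 m/s; vₓ = 19.34 m/s.
Angle below horizontal: arctan(|v_y|/vₓ) = arctan(46.12/19.34) = 67.26°.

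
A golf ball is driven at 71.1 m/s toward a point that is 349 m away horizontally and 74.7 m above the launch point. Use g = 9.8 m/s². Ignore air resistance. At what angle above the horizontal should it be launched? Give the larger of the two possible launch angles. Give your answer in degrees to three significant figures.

Trajectory: y = x tanθ − g x² (1 + tan²θ)/(2v₀²). With x = 349, y = 74.7, v₀ = 71.1, g = 9.80:
118.1 tan²θ − 349 tanθ + (192.8) = 0.
tanθ = [349 ± √(349² − 4 × 118.1 × (192.8))] / (2 × 118.1) = (349 ± 175.4) / 236.1, giving tanθ = 0.7351 or 2.221.
θ = 36.32° or 65.76°; the larger is 65.76°.

65.8°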